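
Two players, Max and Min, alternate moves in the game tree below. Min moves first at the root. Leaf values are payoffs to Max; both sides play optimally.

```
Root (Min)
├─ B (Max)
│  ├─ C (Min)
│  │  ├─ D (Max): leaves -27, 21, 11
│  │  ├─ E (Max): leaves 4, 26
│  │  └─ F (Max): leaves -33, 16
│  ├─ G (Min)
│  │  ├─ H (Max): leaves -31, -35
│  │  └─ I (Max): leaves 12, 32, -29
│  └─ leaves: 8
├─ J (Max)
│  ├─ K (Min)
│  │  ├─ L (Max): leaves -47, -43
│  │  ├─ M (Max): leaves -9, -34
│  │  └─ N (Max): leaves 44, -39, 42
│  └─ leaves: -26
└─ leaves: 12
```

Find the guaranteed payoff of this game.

D (Max): max(-27, 21, 11) = 21
E (Max): max(4, 26) = 26
F (Max): max(-33, 16) = 16
C (Min): min(21, 26, 16) = 16
H (Max): max(-31, -35) = -31
I (Max): max(12, 32, -29) = 32
G (Min): min(-31, 32) = -31
B (Max): max(16, -31, 8) = 16
L (Max): max(-47, -43) = -43
M (Max): max(-9, -34) = -9
N (Max): max(44, -39, 42) = 44
K (Min): min(-43, -9, 44) = -43
J (Max): max(-43, -26) = -26
Root (Min): min(16, -26, 12) = -26

-26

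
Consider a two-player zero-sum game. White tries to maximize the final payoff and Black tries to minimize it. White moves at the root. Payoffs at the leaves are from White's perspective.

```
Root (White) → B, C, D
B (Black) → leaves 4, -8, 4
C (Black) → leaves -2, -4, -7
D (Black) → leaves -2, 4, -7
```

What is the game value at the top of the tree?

-7

B (Black): min(4, -8, 4) = -8
C (Black): min(-2, -4, -7) = -7
D (Black): min(-2, 4, -7) = -7
Root (White): max(-8, -7, -7) = -7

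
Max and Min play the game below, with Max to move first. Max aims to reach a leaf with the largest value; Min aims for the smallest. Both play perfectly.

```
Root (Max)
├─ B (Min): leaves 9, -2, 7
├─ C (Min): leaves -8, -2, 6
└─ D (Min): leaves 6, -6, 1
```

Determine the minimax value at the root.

B (Min): min(9, -2, 7) = -2
C (Min): min(-8, -2, 6) = -8
D (Min): min(6, -6, 1) = -6
Root (Max): max(-2, -8, -6) = -2

-2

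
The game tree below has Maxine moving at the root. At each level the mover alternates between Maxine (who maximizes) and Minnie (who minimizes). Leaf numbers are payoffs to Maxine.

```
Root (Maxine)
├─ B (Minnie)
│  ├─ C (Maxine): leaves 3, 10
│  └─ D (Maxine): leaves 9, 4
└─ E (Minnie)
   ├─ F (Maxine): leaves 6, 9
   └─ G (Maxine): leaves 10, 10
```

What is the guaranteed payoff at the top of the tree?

C (Maxine): max(3, 10) = 10
D (Maxine): max(9, 4) = 9
B (Minnie): min(10, 9) = 9
F (Maxine): max(6, 9) = 9
G (Maxine): max(10, 10) = 10
E (Minnie): min(9, 10) = 9
Root (Maxine): max(9, 9) = 9

9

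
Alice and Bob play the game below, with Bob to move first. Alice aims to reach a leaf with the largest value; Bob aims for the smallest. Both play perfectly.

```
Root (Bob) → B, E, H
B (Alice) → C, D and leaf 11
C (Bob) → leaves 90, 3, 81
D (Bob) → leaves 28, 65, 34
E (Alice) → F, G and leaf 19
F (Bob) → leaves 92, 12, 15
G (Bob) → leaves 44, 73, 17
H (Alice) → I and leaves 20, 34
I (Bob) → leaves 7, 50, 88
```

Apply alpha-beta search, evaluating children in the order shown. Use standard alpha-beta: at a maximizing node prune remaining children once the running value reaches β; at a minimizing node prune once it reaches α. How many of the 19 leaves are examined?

C [α=-∞,β=+∞]: v=3
D [α=3,β=+∞]: v=28
B [α=-∞,β=+∞]: v=28
F [α=-∞,β=28]: v=12
G [α=12,β=28]: v=17
E [α=-∞,β=28]: v=19
I [α=-∞,β=19]: v=7
H [α=-∞,β=19]: v=20 after child 2 ≥ β → β-cutoff, skip 1
Root [α=-∞,β=+∞]: v=19
Leaves evaluated: 18 of 19.

18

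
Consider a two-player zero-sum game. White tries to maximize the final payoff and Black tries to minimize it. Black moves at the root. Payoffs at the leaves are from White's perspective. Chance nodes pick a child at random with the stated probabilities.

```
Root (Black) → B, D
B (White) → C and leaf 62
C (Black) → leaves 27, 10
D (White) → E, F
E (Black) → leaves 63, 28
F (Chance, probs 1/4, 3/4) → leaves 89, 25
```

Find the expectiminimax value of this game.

41

C (Black): min(27, 10) = 10
B (White): max(10, 62) = 62
E (Black): min(63, 28) = 28
F (Chance): 1/4·89 + 3/4·25 = 41
D (White): max(28, 41) = 41
Root (Black): min(62, 41) = 41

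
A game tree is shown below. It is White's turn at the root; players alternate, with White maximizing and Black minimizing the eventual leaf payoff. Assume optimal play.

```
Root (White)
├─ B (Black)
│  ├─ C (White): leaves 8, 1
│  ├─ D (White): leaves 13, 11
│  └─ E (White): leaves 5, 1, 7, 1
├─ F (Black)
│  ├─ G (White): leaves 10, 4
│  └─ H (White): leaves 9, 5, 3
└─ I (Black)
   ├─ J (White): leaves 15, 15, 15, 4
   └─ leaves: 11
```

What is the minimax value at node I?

J: max(15, 15, 15, 4) = 15
I: min(15, 11) = 11

11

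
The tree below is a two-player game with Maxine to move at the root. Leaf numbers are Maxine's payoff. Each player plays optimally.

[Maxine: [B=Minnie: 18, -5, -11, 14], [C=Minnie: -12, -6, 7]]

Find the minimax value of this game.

B (Minnie): min(18, -5, -11, 14) = -11
C (Minnie): min(-12, -6, 7) = -12
Root (Maxine): max(-11, -12) = -11

-11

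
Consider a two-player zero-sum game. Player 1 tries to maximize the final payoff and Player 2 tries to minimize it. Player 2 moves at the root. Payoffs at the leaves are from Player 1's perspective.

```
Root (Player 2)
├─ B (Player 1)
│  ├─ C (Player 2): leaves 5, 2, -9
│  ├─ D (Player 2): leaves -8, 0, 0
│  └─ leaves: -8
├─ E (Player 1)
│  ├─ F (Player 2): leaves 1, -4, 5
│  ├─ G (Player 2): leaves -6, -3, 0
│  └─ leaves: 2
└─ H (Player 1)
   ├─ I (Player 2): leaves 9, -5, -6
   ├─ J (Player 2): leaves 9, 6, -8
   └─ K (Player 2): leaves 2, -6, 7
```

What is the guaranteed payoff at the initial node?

-8

C (Player 2): min(5, 2, -9) = -9
D (Player 2): min(-8, 0, 0) = -8
B (Player 1): max(-9, -8, -8) = -8
F (Player 2): min(1, -4, 5) = -4
G (Player 2): min(-6, -3, 0) = -6
E (Player 1): max(-4, -6, 2) = 2
I (Player 2): min(9, -5, -6) = -6
J (Player 2): min(9, 6, -8) = -8
K (Player 2): min(2, -6, 7) = -6
H (Player 1): max(-6, -8, -6) = -6
Root (Player 2): min(-8, 2, -6) = -8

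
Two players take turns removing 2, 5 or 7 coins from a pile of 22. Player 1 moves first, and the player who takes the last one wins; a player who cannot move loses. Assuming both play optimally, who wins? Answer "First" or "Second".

W/L table (W = player to move can force a win):
i:   0  1  2  3  4  5  6  7  8  9 10 11 12 13 14 15 16 17 18 19 20 21 22
     L  L  W  W  L  W  W  W  W  W  L  W  W  L  L  W  W  W  W  W  W  W  L
Position 22 is L, so the second player wins.

Second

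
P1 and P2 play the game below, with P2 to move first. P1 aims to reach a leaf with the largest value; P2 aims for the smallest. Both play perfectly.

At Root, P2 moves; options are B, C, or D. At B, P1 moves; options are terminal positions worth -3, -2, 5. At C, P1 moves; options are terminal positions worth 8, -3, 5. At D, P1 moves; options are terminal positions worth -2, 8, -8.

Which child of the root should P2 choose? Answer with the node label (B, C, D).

B (P1): max(-3, -2, 5) = 5
C (P1): max(8, -3, 5) = 8
D (P1): max(-2, 8, -8) = 8
Root (P2): min(5, 8, 8) = 5
P2 picks the child with the lowest value: B (value 5).

B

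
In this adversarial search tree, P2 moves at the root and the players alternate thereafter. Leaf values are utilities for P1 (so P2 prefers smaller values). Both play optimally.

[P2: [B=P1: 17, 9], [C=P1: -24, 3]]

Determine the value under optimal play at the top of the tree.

B (P1): max(17, 9) = 17
C (P1): max(-24, 3) = 3
Root (P2): min(17, 3) = 3

3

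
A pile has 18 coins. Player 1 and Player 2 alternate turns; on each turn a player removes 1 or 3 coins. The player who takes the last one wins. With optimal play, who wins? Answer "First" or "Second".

i:   0  1  2  3  4  5  6  7  8  9 10 11 12 13 14 15 16 17 18
     L  W  L  W  L  W  L  W  L  W  L  W  L  W  L  W  L  W  L
Position 18 is L, so the second player wins.

Second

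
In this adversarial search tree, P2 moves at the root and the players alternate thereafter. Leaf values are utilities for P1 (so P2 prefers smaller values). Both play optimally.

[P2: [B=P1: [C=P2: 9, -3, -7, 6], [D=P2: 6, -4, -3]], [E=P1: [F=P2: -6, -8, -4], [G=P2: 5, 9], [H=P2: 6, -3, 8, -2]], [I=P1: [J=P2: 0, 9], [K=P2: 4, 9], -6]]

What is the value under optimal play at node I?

J: min(0, 9) = 0
K: min(4, 9) = 4
I: max(0, 4, -6) = 4

4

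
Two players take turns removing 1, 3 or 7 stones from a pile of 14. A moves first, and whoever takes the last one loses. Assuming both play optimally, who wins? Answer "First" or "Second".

First

W/L table (W = player to move can force a win):
i:   0  1  2  3  4  5  6  7  8  9 10 11 12 13 14
     W  L  W  L  W  L  W  L  W  L  W  L  W  L  W
Position 14 is W, so the first player wins.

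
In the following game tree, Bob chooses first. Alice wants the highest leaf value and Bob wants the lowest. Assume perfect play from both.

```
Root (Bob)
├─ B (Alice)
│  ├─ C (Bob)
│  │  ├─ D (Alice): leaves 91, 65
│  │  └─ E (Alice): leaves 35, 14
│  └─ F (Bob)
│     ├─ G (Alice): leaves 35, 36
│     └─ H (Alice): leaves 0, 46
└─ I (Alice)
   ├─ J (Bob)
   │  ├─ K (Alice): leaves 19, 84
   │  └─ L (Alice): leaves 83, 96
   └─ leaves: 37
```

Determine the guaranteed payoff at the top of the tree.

36

D (Alice): max(91, 65) = 91
E (Alice): max(35, 14) = 35
C (Bob): min(91, 35) = 35
G (Alice): max(35, 36) = 36
H (Alice): max(0, 46) = 46
F (Bob): min(36, 46) = 36
B (Alice): max(35, 36) = 36
K (Alice): max(19, 84) = 84
L (Alice): max(83, 96) = 96
J (Bob): min(84, 96) = 84
I (Alice): max(84, 37) = 84
Root (Bob): min(36, 84) = 36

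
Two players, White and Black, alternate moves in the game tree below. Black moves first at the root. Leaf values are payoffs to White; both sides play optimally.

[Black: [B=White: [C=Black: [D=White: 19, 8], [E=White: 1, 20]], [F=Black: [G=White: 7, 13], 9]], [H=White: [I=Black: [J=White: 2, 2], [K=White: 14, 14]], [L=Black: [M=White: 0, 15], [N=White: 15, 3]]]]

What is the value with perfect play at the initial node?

D (White): max(19, 8) = 19
E (White): max(1, 20) = 20
C (Black): min(19, 20) = 19
G (White): max(7, 13) = 13
F (Black): min(13, 9) = 9
B (White): max(19, 9) = 19
J (White): max(2, 2) = 2
K (White): max(14, 14) = 14
I (Black): min(2, 14) = 2
M (White): max(0, 15) = 15
N (White): max(15, 3) = 15
L (Black): min(15, 15) = 15
H (White): max(2, 15) = 15
Root (Black): min(19, 15) = 15

15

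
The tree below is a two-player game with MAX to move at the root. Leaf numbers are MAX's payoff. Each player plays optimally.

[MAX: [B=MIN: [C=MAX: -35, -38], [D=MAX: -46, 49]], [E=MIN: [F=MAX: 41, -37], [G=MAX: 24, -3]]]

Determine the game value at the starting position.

C (MAX): max(-35, -38) = -35
D (MAX): max(-46, 49) = 49
B (MIN): min(-35, 49) = -35
F (MAX): max(41, -37) = 41
G (MAX): max(24, -3) = 24
E (MIN): min(41, 24) = 24
Root (MAX): max(-35, 24) = 24

24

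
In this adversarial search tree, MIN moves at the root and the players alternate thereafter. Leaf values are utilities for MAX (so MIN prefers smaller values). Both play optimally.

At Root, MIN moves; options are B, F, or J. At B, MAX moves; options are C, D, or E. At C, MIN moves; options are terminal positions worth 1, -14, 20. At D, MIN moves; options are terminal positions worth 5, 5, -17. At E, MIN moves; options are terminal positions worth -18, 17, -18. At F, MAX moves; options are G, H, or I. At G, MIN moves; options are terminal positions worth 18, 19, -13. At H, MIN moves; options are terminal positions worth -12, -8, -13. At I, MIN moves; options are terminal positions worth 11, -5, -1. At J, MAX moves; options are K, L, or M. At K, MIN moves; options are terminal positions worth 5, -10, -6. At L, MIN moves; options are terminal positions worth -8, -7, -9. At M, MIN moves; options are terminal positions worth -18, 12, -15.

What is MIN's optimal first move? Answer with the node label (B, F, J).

B

C (MIN): min(1, -14, 20) = -14
D (MIN): min(5, 5, -17) = -17
E (MIN): min(-18, 17, -18) = -18
B (MAX): max(-14, -17, -18) = -14
G (MIN): min(18, 19, -13) = -13
H (MIN): min(-12, -8, -13) = -13
I (MIN): min(11, -5, -1) = -5
F (MAX): max(-13, -13, -5) = -5
K (MIN): min(5, -10, -6) = -10
L (MIN): min(-8, -7, -9) = -9
M (MIN): min(-18, 12, -15) = -18
J (MAX): max(-10, -9, -18) = -9
Root (MIN): min(-14, -5, -9) = -14
MIN picks the child with the lowest value: B (value -14).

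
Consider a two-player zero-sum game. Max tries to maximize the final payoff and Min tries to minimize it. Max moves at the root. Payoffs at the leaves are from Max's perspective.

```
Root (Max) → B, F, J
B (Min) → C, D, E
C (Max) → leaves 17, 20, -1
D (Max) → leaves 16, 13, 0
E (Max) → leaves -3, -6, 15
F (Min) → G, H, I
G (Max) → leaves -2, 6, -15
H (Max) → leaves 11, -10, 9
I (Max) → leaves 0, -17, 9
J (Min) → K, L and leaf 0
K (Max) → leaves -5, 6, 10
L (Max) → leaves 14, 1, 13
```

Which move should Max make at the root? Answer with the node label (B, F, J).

B

C (Max): max(17, 20, -1) = 20
D (Max): max(16, 13, 0) = 16
E (Max): max(-3, -6, 15) = 15
B (Min): min(20, 16, 15) = 15
G (Max): max(-2, 6, -15) = 6
H (Max): max(11, -10, 9) = 11
I (Max): max(0, -17, 9) = 9
F (Min): min(6, 11, 9) = 6
K (Max): max(-5, 6, 10) = 10
L (Max): max(14, 1, 13) = 14
J (Min): min(10, 14, 0) = 0
Root (Max): max(15, 6, 0) = 15
Max picks the child with the highest value: B (value 15).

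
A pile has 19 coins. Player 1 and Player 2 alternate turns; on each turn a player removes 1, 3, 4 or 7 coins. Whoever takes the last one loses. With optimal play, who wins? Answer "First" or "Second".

W/L table (W = player to move can force a win):
i:   0  1  2  3  4  5  6  7  8  9 10 11 12 13 14 15 16 17 18 19
     W  L  W  L  W  W  W  W  W  L  W  L  W  W  W  W  W  L  W  L
Position 19 is L, so the second player wins.

Second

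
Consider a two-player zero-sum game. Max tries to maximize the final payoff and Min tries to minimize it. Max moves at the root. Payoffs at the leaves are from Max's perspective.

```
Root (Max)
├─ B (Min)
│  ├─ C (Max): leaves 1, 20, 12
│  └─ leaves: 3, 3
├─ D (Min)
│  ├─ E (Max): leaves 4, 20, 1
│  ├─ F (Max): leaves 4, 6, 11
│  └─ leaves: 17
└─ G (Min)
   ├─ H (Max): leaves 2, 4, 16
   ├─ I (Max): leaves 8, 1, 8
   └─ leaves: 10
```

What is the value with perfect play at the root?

11

C (Max): max(1, 20, 12) = 20
B (Min): min(20, 3, 3) = 3
E (Max): max(4, 20, 1) = 20
F (Max): max(4, 6, 11) = 11
D (Min): min(20, 11, 17) = 11
H (Max): max(2, 4, 16) = 16
I (Max): max(8, 1, 8) = 8
G (Min): min(16, 8, 10) = 8
Root (Max): max(3, 11, 8) = 11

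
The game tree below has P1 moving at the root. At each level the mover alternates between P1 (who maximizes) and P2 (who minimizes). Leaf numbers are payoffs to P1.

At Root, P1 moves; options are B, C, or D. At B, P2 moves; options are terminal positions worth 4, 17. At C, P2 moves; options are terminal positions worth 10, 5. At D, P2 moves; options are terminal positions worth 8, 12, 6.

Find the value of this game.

B (P2): min(4, 17) = 4
C (P2): min(10, 5) = 5
D (P2): min(8, 12, 6) = 6
Root (P1): max(4, 5, 6) = 6

6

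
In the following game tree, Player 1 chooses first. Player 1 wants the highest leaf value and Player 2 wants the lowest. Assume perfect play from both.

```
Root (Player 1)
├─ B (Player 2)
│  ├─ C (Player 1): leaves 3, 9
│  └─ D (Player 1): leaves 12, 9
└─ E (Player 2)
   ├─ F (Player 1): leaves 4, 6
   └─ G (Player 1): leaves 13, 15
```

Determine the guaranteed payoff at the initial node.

C (Player 1): max(3, 9) = 9
D (Player 1): max(12, 9) = 12
B (Player 2): min(9, 12) = 9
F (Player 1): max(4, 6) = 6
G (Player 1): max(13, 15) = 15
E (Player 2): min(6, 15) = 6
Root (Player 1): max(9, 6) = 9

9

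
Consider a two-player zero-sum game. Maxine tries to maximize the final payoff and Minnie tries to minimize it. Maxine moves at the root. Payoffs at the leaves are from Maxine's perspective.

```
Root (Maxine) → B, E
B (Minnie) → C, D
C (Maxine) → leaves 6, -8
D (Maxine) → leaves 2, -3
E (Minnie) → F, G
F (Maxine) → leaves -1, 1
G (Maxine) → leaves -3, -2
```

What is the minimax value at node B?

2

C: max(6, -8) = 6
D: max(2, -3) = 2
B: min(6, 2) = 2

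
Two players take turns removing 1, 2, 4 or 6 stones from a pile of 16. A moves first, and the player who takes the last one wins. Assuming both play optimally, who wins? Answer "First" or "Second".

W/L table (W = player to move can force a win):
i:   0  1  2  3  4  5  6  7  8  9 10 11 12 13 14 15 16
     L  W  W  L  W  W  W  W  L  W  W  L  W  W  W  W  L
Position 16 is L, so the second player wins.

Second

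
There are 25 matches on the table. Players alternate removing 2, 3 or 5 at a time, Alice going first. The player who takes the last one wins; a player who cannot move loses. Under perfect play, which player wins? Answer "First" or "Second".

Compute winning (W) and losing (L) positions by backward induction:
i:   0  1  2  3  4  5  6  7  8  9 10 11 12 13 14 15 16 17 18 19 20 21 22 23 24 25
     L  L  W  W  W  W  W  L  L  W  W  W  W  W  L  L  W  W  W  W  W  L  L  W  W  W
Position 25 is W, so the first player wins.

First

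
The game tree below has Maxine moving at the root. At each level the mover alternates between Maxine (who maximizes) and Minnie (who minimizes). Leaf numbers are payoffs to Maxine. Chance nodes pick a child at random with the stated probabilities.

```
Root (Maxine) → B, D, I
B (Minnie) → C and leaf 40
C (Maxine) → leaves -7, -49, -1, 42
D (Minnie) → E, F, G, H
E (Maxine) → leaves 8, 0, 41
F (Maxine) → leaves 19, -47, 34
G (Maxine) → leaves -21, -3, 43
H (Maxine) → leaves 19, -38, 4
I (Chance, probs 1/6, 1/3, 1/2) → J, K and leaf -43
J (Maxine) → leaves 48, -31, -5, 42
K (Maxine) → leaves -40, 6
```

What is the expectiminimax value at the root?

40

C (Maxine): max(-7, -49, -1, 42) = 42
B (Minnie): min(42, 40) = 40
E (Maxine): max(8, 0, 41) = 41
F (Maxine): max(19, -47, 34) = 34
G (Maxine): max(-21, -3, 43) = 43
H (Maxine): max(19, -38, 4) = 19
D (Minnie): min(41, 34, 43, 19) = 19
J (Maxine): max(48, -31, -5, 42) = 48
K (Maxine): max(-40, 6) = 6
I (Chance): 1/6·48 + 1/3·6 + 1/2·-43 = -11.5
Root (Maxine): max(40, 19, -11.5) = 40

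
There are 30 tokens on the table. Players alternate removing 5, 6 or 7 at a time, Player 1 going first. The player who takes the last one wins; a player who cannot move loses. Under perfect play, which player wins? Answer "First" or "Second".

First

i:   0  1  2  3  4  5  6  7  8  9 10 11 12 13 14 15 16 17 18 19 20 21 22 23 24 25 26 27 28 29 30
     L  L  L  L  L  W  W  W  W  W  W  W  L  L  L  L  L  W  W  W  W  W  W  W  L  L  L  L  L  W  W
Position 30 is W, so the first player wins.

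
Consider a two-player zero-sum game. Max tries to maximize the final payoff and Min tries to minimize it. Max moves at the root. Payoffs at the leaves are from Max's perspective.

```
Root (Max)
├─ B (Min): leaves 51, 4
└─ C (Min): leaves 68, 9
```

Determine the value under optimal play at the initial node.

B (Min): min(51, 4) = 4
C (Min): min(68, 9) = 9
Root (Max): max(4, 9) = 9

9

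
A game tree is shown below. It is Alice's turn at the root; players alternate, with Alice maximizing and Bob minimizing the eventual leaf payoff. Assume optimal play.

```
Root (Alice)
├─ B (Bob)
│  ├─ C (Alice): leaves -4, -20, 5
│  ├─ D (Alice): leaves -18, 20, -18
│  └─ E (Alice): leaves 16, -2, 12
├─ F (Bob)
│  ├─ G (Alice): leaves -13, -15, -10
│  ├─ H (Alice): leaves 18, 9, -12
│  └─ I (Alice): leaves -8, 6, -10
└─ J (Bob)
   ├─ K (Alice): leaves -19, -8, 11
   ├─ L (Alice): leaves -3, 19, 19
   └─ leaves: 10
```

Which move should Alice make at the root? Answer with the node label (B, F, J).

C (Alice): max(-4, -20, 5) = 5
D (Alice): max(-18, 20, -18) = 20
E (Alice): max(16, -2, 12) = 16
B (Bob): min(5, 20, 16) = 5
G (Alice): max(-13, -15, -10) = -10
H (Alice): max(18, 9, -12) = 18
I (Alice): max(-8, 6, -10) = 6
F (Bob): min(-10, 18, 6) = -10
K (Alice): max(-19, -8, 11) = 11
L (Alice): max(-3, 19, 19) = 19
J (Bob): min(11, 19, 10) = 10
Root (Alice): max(5, -10, 10) = 10
Alice picks the child with the highest value: J (value 10).

J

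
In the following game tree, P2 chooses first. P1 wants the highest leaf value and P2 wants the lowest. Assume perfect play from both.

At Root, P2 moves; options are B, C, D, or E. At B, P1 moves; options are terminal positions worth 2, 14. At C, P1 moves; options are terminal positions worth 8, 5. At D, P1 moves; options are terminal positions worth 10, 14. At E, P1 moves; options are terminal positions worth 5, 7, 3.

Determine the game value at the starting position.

7

B (P1): max(2, 14) = 14
C (P1): max(8, 5) = 8
D (P1): max(10, 14) = 14
E (P1): max(5, 7, 3) = 7
Root (P2): min(14, 8, 14, 7) = 7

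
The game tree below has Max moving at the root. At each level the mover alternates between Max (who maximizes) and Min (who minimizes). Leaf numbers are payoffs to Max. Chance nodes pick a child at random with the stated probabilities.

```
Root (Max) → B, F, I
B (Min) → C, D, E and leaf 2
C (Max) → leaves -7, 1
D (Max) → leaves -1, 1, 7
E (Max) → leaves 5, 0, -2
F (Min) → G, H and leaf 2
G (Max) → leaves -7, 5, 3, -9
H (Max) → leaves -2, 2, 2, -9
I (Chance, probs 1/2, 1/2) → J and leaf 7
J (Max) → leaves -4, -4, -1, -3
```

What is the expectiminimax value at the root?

3

C (Max): max(-7, 1) = 1
D (Max): max(-1, 1, 7) = 7
E (Max): max(5, 0, -2) = 5
B (Min): min(1, 7, 5, 2) = 1
G (Max): max(-7, 5, 3, -9) = 5
H (Max): max(-2, 2, 2, -9) = 2
F (Min): min(5, 2, 2) = 2
J (Max): max(-4, -4, -1, -3) = -1
I (Chance): 1/2·-1 + 1/2·7 = 3
Root (Max): max(1, 2, 3) = 3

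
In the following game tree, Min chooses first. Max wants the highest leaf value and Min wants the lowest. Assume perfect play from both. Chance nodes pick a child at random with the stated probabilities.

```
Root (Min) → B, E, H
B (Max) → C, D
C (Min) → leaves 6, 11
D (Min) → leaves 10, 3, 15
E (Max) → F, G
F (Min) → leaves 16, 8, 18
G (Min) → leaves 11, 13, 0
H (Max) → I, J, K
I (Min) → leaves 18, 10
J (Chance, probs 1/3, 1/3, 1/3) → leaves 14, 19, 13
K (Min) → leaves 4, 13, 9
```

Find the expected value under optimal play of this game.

C (Min): min(6, 11) = 6
D (Min): min(10, 3, 15) = 3
B (Max): max(6, 3) = 6
F (Min): min(16, 8, 18) = 8
G (Min): min(11, 13, 0) = 0
E (Max): max(8, 0) = 8
I (Min): min(18, 10) = 10
J (Chance): 1/3·14 + 1/3·19 + 1/3·13 = 15.33
K (Min): min(4, 13, 9) = 4
H (Max): max(10, 15.33, 4) = 15.33
Root (Min): min(6, 8, 15.33) = 6

6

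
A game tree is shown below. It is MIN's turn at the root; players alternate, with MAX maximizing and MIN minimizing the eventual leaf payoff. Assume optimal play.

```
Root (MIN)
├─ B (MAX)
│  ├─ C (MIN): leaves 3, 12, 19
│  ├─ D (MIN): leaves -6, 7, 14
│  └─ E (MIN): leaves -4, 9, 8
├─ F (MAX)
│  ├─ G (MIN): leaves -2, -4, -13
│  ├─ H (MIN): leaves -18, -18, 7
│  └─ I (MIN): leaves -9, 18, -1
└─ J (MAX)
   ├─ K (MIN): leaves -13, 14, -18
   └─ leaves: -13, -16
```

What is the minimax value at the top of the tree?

-13

C (MIN): min(3, 12, 19) = 3
D (MIN): min(-6, 7, 14) = -6
E (MIN): min(-4, 9, 8) = -4
B (MAX): max(3, -6, -4) = 3
G (MIN): min(-2, -4, -13) = -13
H (MIN): min(-18, -18, 7) = -18
I (MIN): min(-9, 18, -1) = -9
F (MAX): max(-13, -18, -9) = -9
K (MIN): min(-13, 14, -18) = -18
J (MAX): max(-18, -13, -16) = -13
Root (MIN): min(3, -9, -13) = -13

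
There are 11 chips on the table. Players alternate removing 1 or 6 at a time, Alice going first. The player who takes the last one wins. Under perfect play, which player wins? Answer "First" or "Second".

i:   0  1  2  3  4  5  6  7  8  9 10 11
     L  W  L  W  L  W  W  L  W  L  W  L
Position 11 is L, so the second player wins.

Second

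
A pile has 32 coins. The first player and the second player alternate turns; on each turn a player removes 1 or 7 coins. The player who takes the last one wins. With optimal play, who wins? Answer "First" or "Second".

Second

W/L table (W = player to move can force a win):
i:   0  1  2  3  4  5  6  7  8  9 10 11 12 13 14 15 16 17 18 19 20 21 22 23 24 25 26 27 28 29 30 31 32
     L  W  L  W  L  W  L  W  L  W  L  W  L  W  L  W  L  W  L  W  L  W  L  W  L  W  L  W  L  W  L  W  L
Position 32 is L, so the second player wins.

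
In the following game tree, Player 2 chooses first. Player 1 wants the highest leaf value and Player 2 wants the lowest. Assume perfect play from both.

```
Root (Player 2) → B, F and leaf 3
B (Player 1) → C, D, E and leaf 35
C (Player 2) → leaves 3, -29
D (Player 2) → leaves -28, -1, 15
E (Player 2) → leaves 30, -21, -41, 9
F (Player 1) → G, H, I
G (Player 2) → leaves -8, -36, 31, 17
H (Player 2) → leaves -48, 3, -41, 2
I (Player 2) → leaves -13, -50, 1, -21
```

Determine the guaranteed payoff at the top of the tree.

C (Player 2): min(3, -29) = -29
D (Player 2): min(-28, -1, 15) = -28
E (Player 2): min(30, -21, -41, 9) = -41
B (Player 1): max(-29, -28, -41, 35) = 35
G (Player 2): min(-8, -36, 31, 17) = -36
H (Player 2): min(-48, 3, -41, 2) = -48
I (Player 2): min(-13, -50, 1, -21) = -50
F (Player 1): max(-36, -48, -50) = -36
Root (Player 2): min(35, -36, 3) = -36

-36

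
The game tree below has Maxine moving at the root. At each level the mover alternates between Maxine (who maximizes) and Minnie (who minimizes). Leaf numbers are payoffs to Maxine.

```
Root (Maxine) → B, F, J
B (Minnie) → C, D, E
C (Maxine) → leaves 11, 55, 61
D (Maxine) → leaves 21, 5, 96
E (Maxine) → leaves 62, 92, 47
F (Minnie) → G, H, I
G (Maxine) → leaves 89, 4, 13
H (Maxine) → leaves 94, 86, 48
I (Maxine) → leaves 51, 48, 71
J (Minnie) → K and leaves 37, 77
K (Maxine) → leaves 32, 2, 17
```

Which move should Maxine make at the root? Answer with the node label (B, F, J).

C (Maxine): max(11, 55, 61) = 61
D (Maxine): max(21, 5, 96) = 96
E (Maxine): max(62, 92, 47) = 92
B (Minnie): min(61, 96, 92) = 61
G (Maxine): max(89, 4, 13) = 89
H (Maxine): max(94, 86, 48) = 94
I (Maxine): max(51, 48, 71) = 71
F (Minnie): min(89, 94, 71) = 71
K (Maxine): max(32, 2, 17) = 32
J (Minnie): min(32, 37, 77) = 32
Root (Maxine): max(61, 71, 32) = 71
Maxine picks the child with the highest value: F (value 71).

F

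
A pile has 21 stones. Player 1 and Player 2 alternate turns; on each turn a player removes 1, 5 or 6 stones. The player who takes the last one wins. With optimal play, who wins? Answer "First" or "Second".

i:   0  1  2  3  4  5  6  7  8  9 10 11 12 13 14 15 16 17 18 19 20 21
     L  W  L  W  L  W  W  W  W  W  W  L  W  L  W  L  W  W  W  W  W  W
Position 21 is W, so the first player wins.

First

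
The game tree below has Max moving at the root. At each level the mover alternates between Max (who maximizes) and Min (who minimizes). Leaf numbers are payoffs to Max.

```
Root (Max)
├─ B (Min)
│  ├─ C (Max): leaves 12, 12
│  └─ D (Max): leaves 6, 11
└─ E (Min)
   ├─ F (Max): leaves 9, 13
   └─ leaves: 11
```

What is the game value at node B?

11

C: max(12, 12) = 12
D: max(6, 11) = 11
B: min(12, 11) = 11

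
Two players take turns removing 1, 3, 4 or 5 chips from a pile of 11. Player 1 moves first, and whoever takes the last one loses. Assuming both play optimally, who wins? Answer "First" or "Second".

W/L table (W = player to move can force a win):
i:   0  1  2  3  4  5  6  7  8  9 10 11
     W  L  W  L  W  W  W  W  W  L  W  L
Position 11 is L, so the second player wins.

Second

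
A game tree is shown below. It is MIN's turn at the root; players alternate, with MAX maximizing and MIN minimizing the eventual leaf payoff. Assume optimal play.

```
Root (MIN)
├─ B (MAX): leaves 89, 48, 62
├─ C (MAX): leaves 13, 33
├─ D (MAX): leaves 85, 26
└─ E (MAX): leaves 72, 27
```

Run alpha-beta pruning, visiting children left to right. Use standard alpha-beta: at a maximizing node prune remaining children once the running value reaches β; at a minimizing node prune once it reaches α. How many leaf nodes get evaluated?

B [α=-∞,β=+∞]: v=89
C [α=-∞,β=89]: v=33
D [α=-∞,β=33]: v=85 after child 1 ≥ β → β-cutoff, skip 1
E [α=-∞,β=33]: v=72 after child 1 ≥ β → β-cutoff, skip 1
Root [α=-∞,β=+∞]: v=33
Leaves evaluated: 7 of 9.

7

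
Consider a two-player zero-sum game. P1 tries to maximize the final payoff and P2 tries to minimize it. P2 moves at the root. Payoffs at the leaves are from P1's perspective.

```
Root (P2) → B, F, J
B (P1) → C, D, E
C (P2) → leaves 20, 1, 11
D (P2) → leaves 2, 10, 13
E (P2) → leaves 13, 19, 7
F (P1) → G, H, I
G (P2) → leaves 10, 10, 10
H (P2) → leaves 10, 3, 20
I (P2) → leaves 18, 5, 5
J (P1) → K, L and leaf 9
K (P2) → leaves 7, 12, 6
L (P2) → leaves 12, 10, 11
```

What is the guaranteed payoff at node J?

K: min(7, 12, 6) = 6
L: min(12, 10, 11) = 10
J: max(6, 10, 9) = 10

10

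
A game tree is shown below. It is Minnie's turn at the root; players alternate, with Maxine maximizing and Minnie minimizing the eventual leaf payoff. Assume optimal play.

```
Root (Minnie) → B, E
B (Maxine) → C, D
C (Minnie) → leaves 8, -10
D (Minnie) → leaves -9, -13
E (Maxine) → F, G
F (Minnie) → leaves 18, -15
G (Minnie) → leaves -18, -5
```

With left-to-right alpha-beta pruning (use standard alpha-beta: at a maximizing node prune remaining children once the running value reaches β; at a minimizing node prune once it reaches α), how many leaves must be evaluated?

7

C [α=-∞,β=+∞]: v=-10
D [α=-10,β=+∞]: v=-13
B [α=-∞,β=+∞]: v=-10
F [α=-∞,β=-10]: v=-15
G [α=-15,β=-10]: v=-18 after child 1 ≤ α → α-cutoff, skip 1
E [α=-∞,β=-10]: v=-15
Root [α=-∞,β=+∞]: v=-15
Leaves evaluated: 7 of 8.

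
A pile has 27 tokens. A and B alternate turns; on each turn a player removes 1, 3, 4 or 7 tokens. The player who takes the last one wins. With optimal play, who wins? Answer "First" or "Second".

First

Mark each pile size as W (mover wins) or L (mover loses):
i:   0  1  2  3  4  5  6  7  8  9 10 11 12 13 14 15 16 17 18 19 20 21 22 23 24 25 26 27
     L  W  L  W  W  W  W  W  L  W  L  W  W  W  W  W  L  W  L  W  W  W  W  W  L  W  L  W
Position 27 is W, so the first player wins.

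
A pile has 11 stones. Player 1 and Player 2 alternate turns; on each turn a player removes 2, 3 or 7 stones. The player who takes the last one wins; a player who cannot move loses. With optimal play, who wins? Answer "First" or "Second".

Compute winning (W) and losing (L) positions by backward induction:
i:   0  1  2  3  4  5  6  7  8  9 10 11
     L  L  W  W  W  L  L  W  W  W  L  L
Position 11 is L, so the second player wins.

Second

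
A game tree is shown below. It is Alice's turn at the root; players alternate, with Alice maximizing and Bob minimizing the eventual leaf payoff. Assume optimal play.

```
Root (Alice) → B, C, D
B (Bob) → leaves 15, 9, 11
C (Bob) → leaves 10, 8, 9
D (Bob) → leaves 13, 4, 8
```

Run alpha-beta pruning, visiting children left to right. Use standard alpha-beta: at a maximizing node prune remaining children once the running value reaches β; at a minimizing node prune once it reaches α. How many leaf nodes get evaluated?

B [α=-∞,β=+∞]: v=9
C [α=9,β=+∞]: v=8 after child 2 ≤ α → α-cutoff, skip 1
D [α=9,β=+∞]: v=4 after child 2 ≤ α → α-cutoff, skip 1
Root [α=-∞,β=+∞]: v=9
Leaves evaluated: 7 of 9.

7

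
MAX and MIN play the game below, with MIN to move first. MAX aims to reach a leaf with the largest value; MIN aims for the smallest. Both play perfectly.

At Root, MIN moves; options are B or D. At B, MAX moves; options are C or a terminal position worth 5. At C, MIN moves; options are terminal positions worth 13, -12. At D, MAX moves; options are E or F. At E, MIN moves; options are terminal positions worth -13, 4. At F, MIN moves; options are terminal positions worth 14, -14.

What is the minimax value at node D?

E: min(-13, 4) = -13
F: min(14, -14) = -14
D: max(-13, -14) = -13

-13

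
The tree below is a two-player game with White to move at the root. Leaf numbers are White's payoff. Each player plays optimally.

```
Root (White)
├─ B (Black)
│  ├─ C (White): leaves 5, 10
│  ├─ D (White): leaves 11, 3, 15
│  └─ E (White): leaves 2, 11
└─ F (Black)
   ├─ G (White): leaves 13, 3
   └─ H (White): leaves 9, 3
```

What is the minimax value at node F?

9

G: max(13, 3) = 13
H: max(9, 3) = 9
F: min(13, 9) = 9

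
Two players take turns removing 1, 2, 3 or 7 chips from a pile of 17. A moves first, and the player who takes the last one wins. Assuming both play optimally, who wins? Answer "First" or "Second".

First

Mark each pile size as W (mover wins) or L (mover loses):
i:   0  1  2  3  4  5  6  7  8  9 10 11 12 13 14 15 16 17
     L  W  W  W  L  W  W  W  L  W  W  W  L  W  W  W  L  W
Position 17 is W, so the first player wins.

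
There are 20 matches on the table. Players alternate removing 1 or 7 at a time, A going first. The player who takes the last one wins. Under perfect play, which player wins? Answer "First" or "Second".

Mark each pile size as W (mover wins) or L (mover loses):
i:   0  1  2  3  4  5  6  7  8  9 10 11 12 13 14 15 16 17 18 19 20
     L  W  L  W  L  W  L  W  L  W  L  W  L  W  L  W  L  W  L  W  L
Position 20 is L, so the second player wins.

Second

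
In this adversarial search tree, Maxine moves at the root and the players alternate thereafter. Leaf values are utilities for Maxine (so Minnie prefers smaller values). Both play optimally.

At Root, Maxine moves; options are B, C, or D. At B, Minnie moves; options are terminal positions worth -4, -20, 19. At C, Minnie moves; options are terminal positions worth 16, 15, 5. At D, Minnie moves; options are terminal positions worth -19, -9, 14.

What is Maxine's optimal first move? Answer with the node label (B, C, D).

C

B (Minnie): min(-4, -20, 19) = -20
C (Minnie): min(16, 15, 5) = 5
D (Minnie): min(-19, -9, 14) = -19
Root (Maxine): max(-20, 5, -19) = 5
Maxine picks the child with the highest value: C (value 5).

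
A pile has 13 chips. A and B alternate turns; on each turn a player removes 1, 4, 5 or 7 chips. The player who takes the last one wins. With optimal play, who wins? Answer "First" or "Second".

Compute winning (W) and losing (L) positions by backward induction:
i:   0  1  2  3  4  5  6  7  8  9 10 11 12 13
     L  W  L  W  W  W  W  W  L  W  L  W  W  W
Position 13 is W, so the first player wins.

First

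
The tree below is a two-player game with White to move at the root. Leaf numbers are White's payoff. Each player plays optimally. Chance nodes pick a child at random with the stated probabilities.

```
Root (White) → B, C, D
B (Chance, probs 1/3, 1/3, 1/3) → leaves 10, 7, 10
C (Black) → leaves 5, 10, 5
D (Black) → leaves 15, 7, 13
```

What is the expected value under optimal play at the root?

B (Chance): 1/3·10 + 1/3·7 + 1/3·10 = 9
C (Black): min(5, 10, 5) = 5
D (Black): min(15, 7, 13) = 7
Root (White): max(9, 5, 7) = 9

9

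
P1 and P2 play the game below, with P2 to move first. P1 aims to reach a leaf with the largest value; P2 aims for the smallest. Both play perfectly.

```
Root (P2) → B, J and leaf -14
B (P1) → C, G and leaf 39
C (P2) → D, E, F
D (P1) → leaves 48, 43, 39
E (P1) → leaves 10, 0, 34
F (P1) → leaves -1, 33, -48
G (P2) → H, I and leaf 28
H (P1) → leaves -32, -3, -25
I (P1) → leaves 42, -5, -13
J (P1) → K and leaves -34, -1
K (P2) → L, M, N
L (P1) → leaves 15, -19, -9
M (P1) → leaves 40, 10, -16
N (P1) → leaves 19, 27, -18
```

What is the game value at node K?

15

L: max(15, -19, -9) = 15
M: max(40, 10, -16) = 40
N: max(19, 27, -18) = 27
K: min(15, 40, 27) = 15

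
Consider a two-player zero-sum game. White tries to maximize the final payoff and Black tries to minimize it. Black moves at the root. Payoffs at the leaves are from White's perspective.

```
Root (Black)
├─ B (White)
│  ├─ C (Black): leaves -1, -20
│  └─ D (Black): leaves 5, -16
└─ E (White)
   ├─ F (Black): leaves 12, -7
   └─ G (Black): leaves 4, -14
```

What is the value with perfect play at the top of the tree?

C (Black): min(-1, -20) = -20
D (Black): min(5, -16) = -16
B (White): max(-20, -16) = -16
F (Black): min(12, -7) = -7
G (Black): min(4, -14) = -14
E (White): max(-7, -14) = -7
Root (Black): min(-16, -7) = -16

-16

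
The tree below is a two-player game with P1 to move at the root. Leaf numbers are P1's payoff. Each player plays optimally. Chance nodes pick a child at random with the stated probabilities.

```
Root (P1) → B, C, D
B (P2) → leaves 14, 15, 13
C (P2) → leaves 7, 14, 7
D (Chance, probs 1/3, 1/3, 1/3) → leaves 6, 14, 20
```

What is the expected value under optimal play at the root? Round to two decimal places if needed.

13.33

B (P2): min(14, 15, 13) = 13
C (P2): min(7, 14, 7) = 7
D (Chance): 1/3·6 + 1/3·14 + 1/3·20 = 13.33
Root (P1): max(13, 7, 13.33) = 13.33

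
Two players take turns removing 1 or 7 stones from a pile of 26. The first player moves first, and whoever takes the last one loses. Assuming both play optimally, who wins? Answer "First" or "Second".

First

Compute winning (W) and losing (L) positions by backward induction:
i:   0  1  2  3  4  5  6  7  8  9 10 11 12 13 14 15 16 17 18 19 20 21 22 23 24 25 26
     W  L  W  L  W  L  W  L  W  L  W  L  W  L  W  L  W  L  W  L  W  L  W  L  W  L  W
Position 26 is W, so the first player wins.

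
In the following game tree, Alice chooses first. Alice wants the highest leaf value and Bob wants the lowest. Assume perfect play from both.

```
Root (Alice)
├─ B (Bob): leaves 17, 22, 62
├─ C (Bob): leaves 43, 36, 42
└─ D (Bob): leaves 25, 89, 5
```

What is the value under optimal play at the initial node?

B (Bob): min(17, 22, 62) = 17
C (Bob): min(43, 36, 42) = 36
D (Bob): min(25, 89, 5) = 5
Root (Alice): max(17, 36, 5) = 36

36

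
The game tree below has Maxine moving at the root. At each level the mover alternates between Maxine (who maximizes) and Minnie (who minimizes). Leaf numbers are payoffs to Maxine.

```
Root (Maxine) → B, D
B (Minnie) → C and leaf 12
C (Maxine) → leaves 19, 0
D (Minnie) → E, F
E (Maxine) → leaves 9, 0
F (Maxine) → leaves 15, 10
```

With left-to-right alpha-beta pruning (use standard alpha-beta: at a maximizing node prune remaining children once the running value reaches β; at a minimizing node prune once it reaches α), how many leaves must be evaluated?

5

C [α=-∞,β=+∞]: v=19
B [α=-∞,β=+∞]: v=12
E [α=12,β=+∞]: v=9
D [α=12,β=+∞]: v=9 after child 1 ≤ α → α-cutoff, skip 1
Root [α=-∞,β=+∞]: v=12
Leaves evaluated: 5 of 7.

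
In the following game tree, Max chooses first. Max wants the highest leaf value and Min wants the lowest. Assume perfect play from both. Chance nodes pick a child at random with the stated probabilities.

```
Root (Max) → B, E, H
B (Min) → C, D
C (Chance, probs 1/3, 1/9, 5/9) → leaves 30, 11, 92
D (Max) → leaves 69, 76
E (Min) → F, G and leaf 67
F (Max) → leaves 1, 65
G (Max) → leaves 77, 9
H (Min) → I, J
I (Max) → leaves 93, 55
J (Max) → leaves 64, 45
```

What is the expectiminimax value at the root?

C (Chance): 1/3·30 + 1/9·11 + 5/9·92 = 62.33
D (Max): max(69, 76) = 76
B (Min): min(62.33, 76) = 62.33
F (Max): max(1, 65) = 65
G (Max): max(77, 9) = 77
E (Min): min(65, 77, 67) = 65
I (Max): max(93, 55) = 93
J (Max): max(64, 45) = 64
H (Min): min(93, 64) = 64
Root (Max): max(62.33, 65, 64) = 65

65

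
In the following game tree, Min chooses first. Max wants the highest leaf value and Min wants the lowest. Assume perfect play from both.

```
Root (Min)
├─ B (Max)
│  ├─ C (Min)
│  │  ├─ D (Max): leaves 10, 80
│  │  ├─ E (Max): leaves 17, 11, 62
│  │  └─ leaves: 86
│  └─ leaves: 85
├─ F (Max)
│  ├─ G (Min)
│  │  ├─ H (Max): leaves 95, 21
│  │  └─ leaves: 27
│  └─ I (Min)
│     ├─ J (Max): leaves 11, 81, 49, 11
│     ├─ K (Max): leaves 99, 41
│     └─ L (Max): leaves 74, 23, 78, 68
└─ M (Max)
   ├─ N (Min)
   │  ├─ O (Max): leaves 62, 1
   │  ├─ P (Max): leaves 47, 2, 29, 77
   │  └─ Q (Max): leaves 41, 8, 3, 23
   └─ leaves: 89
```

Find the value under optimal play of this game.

78

D (Max): max(10, 80) = 80
E (Max): max(17, 11, 62) = 62
C (Min): min(80, 62, 86) = 62
B (Max): max(62, 85) = 85
H (Max): max(95, 21) = 95
G (Min): min(95, 27) = 27
J (Max): max(11, 81, 49, 11) = 81
K (Max): max(99, 41) = 99
L (Max): max(74, 23, 78, 68) = 78
I (Min): min(81, 99, 78) = 78
F (Max): max(27, 78) = 78
O (Max): max(62, 1) = 62
P (Max): max(47, 2, 29, 77) = 77
Q (Max): max(41, 8, 3, 23) = 41
N (Min): min(62, 77, 41) = 41
M (Max): max(41, 89) = 89
Root (Min): min(85, 78, 89) = 78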